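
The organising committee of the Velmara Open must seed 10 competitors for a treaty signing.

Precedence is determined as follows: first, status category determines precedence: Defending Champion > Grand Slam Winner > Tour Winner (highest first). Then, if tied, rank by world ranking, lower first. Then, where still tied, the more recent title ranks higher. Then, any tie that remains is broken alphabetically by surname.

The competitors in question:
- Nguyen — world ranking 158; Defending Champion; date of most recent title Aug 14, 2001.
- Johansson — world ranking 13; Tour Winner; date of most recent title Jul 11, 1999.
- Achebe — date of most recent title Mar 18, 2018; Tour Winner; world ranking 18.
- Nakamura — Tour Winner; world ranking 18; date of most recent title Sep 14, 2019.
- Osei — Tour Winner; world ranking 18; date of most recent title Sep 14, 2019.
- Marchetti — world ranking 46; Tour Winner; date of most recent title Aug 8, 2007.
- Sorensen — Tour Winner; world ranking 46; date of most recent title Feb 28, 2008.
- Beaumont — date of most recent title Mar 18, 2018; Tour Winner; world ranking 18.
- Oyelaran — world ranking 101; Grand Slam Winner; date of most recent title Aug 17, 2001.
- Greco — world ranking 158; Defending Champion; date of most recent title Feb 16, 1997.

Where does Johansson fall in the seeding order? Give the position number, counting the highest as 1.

By status category: Nguyen and Greco (Defending Champion); then Oyelaran (Grand Slam Winner); then Johansson, Nakamura, Osei, Achebe, Beaumont, Sorensen and Marchetti (Tour Winner).
Nguyen and Greco both have world ranking 158, so the next rule applies.
Among Nguyen and Greco, by date of most recent title (later first): Nguyen (Aug 14, 2001) before Greco (Feb 16, 1997).
Among Johansson, Nakamura, Osei, Achebe, Beaumont, Sorensen and Marchetti, by world ranking (lower first): Johansson (13) before Nakamura, Osei, Achebe and Beaumont (18) before Sorensen and Marchetti (46).
Among Nakamura, Osei, Achebe and Beaumont, by date of most recent title (later first): Nakamura and Osei (Sep 14, 2019) before Achebe and Beaumont (Mar 18, 2018).
Among Nakamura and Osei, alphabetically by surname: Nakamura before Osei.
Among Achebe and Beaumont, alphabetically by surname: Achebe before Beaumont.
Among Sorensen and Marchetti, by date of most recent title (later first): Sorensen (Feb 28, 2008) before Marchetti (Aug 8, 2007).
Order: Nguyen, Greco, Oyelaran, Johansson, Nakamura, Osei, Achebe, Beaumont, Sorensen, Marchetti. So position 4.

4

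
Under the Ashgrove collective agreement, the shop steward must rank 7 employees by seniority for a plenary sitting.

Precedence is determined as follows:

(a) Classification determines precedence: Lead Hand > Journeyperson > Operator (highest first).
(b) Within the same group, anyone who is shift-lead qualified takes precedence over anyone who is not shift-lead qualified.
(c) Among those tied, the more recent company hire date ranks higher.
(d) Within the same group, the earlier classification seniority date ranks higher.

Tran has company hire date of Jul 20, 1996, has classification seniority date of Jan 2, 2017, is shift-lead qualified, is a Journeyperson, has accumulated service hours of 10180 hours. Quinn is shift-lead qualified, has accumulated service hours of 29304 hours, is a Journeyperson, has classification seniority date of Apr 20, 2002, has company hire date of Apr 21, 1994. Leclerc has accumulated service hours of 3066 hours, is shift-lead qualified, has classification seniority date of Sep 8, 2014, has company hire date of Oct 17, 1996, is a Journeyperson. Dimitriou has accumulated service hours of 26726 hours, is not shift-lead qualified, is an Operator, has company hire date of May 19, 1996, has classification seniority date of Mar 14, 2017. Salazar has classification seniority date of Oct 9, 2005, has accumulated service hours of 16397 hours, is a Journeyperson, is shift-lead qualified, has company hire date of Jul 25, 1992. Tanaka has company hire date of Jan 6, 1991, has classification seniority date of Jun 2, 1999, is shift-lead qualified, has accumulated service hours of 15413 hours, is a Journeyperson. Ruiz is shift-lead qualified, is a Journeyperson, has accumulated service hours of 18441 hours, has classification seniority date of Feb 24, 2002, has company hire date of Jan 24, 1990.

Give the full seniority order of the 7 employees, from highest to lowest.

By classification: Leclerc, Tran, Quinn, Salazar, Tanaka and Ruiz (Journeyperson); then Dimitriou (Operator).
Leclerc, Tran, Quinn, Salazar, Tanaka and Ruiz are each shift-lead qualified, so the next rule applies.
Among Leclerc, Tran, Quinn, Salazar, Tanaka and Ruiz, by company hire date (later first): Leclerc (Oct 17, 1996) before Tran (Jul 20, 1996) before Quinn (Apr 21, 1994) before Salazar (Jul 25, 1992) before Tanaka (Jan 6, 1991) before Ruiz (Jan 24, 1990).
Full order: Leclerc, Tran, Quinn, Salazar, Tanaka, Ruiz, Dimitriou.

Leclerc, Tran, Quinn, Salazar, Tanaka, Ruiz, Dimitriou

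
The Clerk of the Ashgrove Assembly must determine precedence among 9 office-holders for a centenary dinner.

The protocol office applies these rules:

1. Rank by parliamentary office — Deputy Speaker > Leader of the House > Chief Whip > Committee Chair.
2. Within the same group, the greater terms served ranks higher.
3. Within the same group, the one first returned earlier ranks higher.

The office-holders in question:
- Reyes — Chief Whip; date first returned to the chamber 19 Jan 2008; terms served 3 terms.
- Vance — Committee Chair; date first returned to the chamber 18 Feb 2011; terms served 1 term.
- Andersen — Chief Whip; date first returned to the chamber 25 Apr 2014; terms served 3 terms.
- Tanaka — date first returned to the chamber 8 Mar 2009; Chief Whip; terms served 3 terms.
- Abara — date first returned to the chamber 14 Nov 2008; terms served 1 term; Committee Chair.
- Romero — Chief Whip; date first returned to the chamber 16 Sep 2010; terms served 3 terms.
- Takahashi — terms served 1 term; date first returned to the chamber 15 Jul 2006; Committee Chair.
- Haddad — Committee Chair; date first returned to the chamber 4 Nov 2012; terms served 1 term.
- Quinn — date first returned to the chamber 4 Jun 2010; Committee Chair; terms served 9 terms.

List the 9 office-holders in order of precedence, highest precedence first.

By parliamentary office: Reyes, Tanaka, Romero and Andersen (Chief Whip); then Quinn, Takahashi, Abara, Vance and Haddad (Committee Chair).
Reyes, Tanaka, Romero and Andersen all have terms served 3 terms, so the next rule applies.
Among Reyes, Tanaka, Romero and Andersen, by date first returned to the chamber (earlier first): Reyes (19 Jan 2008) before Tanaka (8 Mar 2009) before Romero (16 Sep 2010) before Andersen (25 Apr 2014).
Among Quinn, Takahashi, Abara, Vance and Haddad, by terms served (higher first): Quinn (9 terms) before Takahashi, Abara, Vance and Haddad (1 term).
Among Takahashi, Abara, Vance and Haddad, by date first returned to the chamber (earlier first): Takahashi (15 Jul 2006) before Abara (14 Nov 2008) before Vance (18 Feb 2011) before Haddad (4 Nov 2012).
Full order: Reyes, Tanaka, Romero, Andersen, Quinn, Takahashi, Abara, Vance, Haddad.

Reyes, Tanaka, Romero, Andersen, Quinn, Takahashi, Abara, Vance, Haddad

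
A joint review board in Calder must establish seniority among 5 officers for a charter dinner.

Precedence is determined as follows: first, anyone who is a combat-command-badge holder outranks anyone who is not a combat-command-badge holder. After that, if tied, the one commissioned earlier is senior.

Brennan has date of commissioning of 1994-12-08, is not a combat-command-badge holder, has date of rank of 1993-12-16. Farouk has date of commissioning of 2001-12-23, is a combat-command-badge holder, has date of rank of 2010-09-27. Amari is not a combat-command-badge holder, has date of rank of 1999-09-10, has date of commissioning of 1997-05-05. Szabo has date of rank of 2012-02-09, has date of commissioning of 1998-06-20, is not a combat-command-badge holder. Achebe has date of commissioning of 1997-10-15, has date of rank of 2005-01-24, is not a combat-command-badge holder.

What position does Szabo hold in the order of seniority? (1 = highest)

5

By the first rule: Farouk (a combat-command-badge holder); then Brennan, Amari, Achebe and Szabo (each not a combat-command-badge holder).
Among Brennan, Amari, Achebe and Szabo, by date of commissioning (earlier first): Brennan (1994-12-08) before Amari (1997-05-05) before Achebe (1997-10-15) before Szabo (1998-06-20).
Order: Farouk, Brennan, Amari, Achebe, Szabo. So position 5.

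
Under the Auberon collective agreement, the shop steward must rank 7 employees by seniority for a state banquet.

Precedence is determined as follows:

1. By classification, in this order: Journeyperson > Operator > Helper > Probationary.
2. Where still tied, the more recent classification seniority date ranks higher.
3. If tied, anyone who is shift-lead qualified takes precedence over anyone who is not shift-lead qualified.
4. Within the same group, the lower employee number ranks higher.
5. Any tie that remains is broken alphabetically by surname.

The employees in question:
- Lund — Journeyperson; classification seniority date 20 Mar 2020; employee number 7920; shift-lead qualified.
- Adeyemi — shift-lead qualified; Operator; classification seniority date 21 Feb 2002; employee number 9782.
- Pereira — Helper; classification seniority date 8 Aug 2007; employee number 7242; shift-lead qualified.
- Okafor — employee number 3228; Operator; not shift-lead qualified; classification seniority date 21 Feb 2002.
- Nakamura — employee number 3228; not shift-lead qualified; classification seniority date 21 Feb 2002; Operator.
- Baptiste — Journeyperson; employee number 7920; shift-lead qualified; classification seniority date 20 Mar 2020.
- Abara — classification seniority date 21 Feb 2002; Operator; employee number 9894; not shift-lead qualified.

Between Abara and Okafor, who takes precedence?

Okafor

By classification: Baptiste and Lund (Journeyperson); then Adeyemi, Nakamura, Okafor and Abara (Operator); then Pereira (Helper).
Baptiste and Lund both have classification seniority date 20 Mar 2020, so the next rule applies.
Baptiste and Lund are each shift-lead qualified, so the next rule applies.
Baptiste and Lund both have employee number 7920, so the next rule applies.
Among Baptiste and Lund, alphabetically by surname: Baptiste before Lund.
Adeyemi, Nakamura, Okafor and Abara all have classification seniority date 21 Feb 2002, so the next rule applies.
Among Adeyemi, Nakamura, Okafor and Abara, shift-lead qualified before not shift-lead qualified: Adeyemi (shift-lead qualified) before Nakamura, Okafor and Abara (not shift-lead qualified).
Among Nakamura, Okafor and Abara, by employee number (lower first): Nakamura and Okafor (3228) before Abara (9894).
Among Nakamura and Okafor, alphabetically by surname: Nakamura before Okafor.
So Okafor takes precedence.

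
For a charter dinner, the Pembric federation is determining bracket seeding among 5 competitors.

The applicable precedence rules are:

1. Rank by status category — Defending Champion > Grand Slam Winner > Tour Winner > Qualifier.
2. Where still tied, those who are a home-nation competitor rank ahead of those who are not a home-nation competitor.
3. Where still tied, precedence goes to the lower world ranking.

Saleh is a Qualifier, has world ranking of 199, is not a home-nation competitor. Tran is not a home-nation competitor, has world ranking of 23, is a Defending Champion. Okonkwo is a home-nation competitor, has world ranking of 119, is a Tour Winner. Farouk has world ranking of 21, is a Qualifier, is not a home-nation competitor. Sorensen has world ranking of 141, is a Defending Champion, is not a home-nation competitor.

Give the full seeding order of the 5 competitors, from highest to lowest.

By status category: Tran and Sorensen (Defending Champion); then Okonkwo (Tour Winner); then Farouk and Saleh (Qualifier).
Tran and Sorensen are each not a home-nation competitor, so the next rule applies.
Among Tran and Sorensen, by world ranking (lower first): Tran (23) before Sorensen (141).
Farouk and Saleh are each not a home-nation competitor, so the next rule applies.
Among Farouk and Saleh, by world ranking (lower first): Farouk (21) before Saleh (199).
Full order: Tran, Sorensen, Okonkwo, Farouk, Saleh.

Tran, Sorensen, Okonkwo, Farouk, Saleh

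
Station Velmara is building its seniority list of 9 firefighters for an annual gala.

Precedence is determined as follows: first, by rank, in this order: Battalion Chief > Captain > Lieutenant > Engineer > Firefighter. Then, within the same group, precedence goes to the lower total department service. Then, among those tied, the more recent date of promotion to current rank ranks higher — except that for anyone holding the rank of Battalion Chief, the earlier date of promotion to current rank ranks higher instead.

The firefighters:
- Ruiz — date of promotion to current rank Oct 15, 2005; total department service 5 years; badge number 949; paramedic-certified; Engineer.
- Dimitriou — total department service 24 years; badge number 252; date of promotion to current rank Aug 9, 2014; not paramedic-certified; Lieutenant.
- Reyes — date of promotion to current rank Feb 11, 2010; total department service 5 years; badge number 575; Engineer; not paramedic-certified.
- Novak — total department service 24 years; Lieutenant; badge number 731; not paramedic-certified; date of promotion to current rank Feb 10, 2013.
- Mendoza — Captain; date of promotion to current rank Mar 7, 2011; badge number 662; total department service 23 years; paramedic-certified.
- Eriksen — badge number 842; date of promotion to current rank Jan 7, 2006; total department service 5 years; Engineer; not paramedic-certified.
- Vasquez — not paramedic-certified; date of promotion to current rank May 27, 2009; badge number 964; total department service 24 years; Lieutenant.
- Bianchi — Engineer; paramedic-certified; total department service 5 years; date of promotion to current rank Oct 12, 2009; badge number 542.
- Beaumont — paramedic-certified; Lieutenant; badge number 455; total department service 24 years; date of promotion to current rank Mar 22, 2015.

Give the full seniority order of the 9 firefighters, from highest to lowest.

Mendoza, Beaumont, Dimitriou, Novak, Vasquez, Reyes, Bianchi, Eriksen, Ruiz

By rank: Mendoza (Captain); then Beaumont, Dimitriou, Novak and Vasquez (Lieutenant); then Reyes, Bianchi, Eriksen and Ruiz (Engineer).
Beaumont, Dimitriou, Novak and Vasquez all have total department service 24 years, so the next rule applies.
Among Beaumont, Dimitriou, Novak and Vasquez, by date of promotion to current rank (later first): Beaumont (Mar 22, 2015) before Dimitriou (Aug 9, 2014) before Novak (Feb 10, 2013) before Vasquez (May 27, 2009).
Reyes, Bianchi, Eriksen and Ruiz all have total department service 5 years, so the next rule applies.
Among Reyes, Bianchi, Eriksen and Ruiz, by date of promotion to current rank (later first): Reyes (Feb 11, 2010) before Bianchi (Oct 12, 2009) before Eriksen (Jan 7, 2006) before Ruiz (Oct 15, 2005).
Full order: Mendoza, Beaumont, Dimitriou, Novak, Vasquez, Reyes, Bianchi, Eriksen, Ruiz.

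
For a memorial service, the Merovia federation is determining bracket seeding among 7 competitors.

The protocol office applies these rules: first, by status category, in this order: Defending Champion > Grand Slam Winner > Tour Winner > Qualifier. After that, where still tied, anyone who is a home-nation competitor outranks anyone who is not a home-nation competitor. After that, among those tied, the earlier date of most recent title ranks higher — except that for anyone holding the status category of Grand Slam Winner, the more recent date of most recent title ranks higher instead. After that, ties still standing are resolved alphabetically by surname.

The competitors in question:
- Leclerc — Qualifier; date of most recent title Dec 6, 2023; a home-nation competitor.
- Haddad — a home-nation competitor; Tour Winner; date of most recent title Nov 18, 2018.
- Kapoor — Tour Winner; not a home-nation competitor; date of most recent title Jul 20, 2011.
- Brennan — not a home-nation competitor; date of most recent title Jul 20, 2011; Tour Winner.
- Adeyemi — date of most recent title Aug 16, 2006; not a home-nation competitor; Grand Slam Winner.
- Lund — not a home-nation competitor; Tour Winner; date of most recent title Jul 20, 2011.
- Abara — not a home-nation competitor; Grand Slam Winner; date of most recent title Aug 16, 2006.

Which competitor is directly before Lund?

By status category: Abara and Adeyemi (Grand Slam Winner); then Haddad, Brennan, Kapoor and Lund (Tour Winner); then Leclerc (Qualifier).
Abara and Adeyemi are each not a home-nation competitor, so the next rule applies.
Abara and Adeyemi both have date of most recent title Aug 16, 2006, so the next rule applies.
Among Abara and Adeyemi, alphabetically by surname: Abara before Adeyemi.
Among Haddad, Brennan, Kapoor and Lund, a home-nation competitor before not a home-nation competitor: Haddad (a home-nation competitor) before Brennan, Kapoor and Lund (not a home-nation competitor).
Brennan, Kapoor and Lund all have date of most recent title Jul 20, 2011, so the next rule applies.
Among Brennan, Kapoor and Lund, alphabetically by surname: Brennan before Kapoor before Lund.
Order: Abara, Adeyemi, Haddad, Brennan, Kapoor, Lund, Leclerc.

Kapoor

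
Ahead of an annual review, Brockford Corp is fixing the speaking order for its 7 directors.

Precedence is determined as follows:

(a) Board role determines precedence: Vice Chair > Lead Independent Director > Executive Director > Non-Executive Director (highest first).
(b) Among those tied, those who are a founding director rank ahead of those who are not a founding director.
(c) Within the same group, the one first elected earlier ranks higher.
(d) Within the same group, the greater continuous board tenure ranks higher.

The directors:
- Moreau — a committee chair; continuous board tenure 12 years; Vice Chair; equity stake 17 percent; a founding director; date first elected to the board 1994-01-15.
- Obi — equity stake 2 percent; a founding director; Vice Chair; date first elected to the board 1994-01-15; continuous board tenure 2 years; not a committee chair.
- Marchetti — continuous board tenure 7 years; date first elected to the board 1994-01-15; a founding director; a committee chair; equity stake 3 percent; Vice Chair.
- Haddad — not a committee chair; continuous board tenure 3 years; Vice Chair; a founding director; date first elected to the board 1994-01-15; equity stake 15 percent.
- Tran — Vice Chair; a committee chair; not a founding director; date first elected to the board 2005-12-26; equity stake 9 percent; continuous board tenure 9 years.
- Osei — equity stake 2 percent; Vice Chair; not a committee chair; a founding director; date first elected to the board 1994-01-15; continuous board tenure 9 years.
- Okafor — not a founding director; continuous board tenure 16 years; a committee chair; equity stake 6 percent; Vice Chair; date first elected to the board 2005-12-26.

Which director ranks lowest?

Tran

By board role: Moreau, Osei, Marchetti, Haddad, Obi, Okafor and Tran (Vice Chair).
Among Moreau, Osei, Marchetti, Haddad, Obi, Okafor and Tran, a founding director before not a founding director: Moreau, Osei, Marchetti, Haddad and Obi (a founding director) before Okafor and Tran (not a founding director).
Moreau, Osei, Marchetti, Haddad and Obi all have date first elected to the board 1994-01-15, so the next rule applies.
Among Moreau, Osei, Marchetti, Haddad and Obi, by continuous board tenure (higher first): Moreau (12 years) before Osei (9 years) before Marchetti (7 years) before Haddad (3 years) before Obi (2 years).
Okafor and Tran both have date first elected to the board 2005-12-26, so the next rule applies.
Among Okafor and Tran, by continuous board tenure (higher first): Okafor (16 years) before Tran (9 years).
Order: Moreau, Osei, Marchetti, Haddad, Obi, Okafor, Tran.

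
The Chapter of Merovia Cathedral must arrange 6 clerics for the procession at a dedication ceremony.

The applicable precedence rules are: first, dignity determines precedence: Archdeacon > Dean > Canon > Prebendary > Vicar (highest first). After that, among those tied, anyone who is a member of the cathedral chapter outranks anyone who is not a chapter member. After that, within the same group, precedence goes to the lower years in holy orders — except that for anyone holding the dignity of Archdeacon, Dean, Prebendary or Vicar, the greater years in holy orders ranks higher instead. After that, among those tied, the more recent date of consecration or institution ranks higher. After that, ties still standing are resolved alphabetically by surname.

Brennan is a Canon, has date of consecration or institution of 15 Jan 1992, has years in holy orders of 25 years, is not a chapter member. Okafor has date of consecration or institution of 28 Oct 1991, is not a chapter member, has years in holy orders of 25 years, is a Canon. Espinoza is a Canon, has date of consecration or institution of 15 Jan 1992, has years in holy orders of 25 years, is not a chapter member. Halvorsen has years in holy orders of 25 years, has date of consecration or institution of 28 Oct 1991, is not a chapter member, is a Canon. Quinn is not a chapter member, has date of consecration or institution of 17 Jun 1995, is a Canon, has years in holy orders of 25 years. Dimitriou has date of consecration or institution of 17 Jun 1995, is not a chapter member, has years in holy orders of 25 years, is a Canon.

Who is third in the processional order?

Brennan

By dignity: Dimitriou, Quinn, Brennan, Espinoza, Halvorsen and Okafor (Canon).
Dimitriou, Quinn, Brennan, Espinoza, Halvorsen and Okafor are each not a chapter member, so the next rule applies.
Dimitriou, Quinn, Brennan, Espinoza, Halvorsen and Okafor all have years in holy orders 25 years, so the next rule applies.
Among Dimitriou, Quinn, Brennan, Espinoza, Halvorsen and Okafor, by date of consecration or institution (later first): Dimitriou and Quinn (17 Jun 1995) before Brennan and Espinoza (15 Jan 1992) before Halvorsen and Okafor (28 Oct 1991).
Among Dimitriou and Quinn, alphabetically by surname: Dimitriou before Quinn.
Among Brennan and Espinoza, alphabetically by surname: Brennan before Espinoza.
Among Halvorsen and Okafor, alphabetically by surname: Halvorsen before Okafor.
Order: Dimitriou, Quinn, Brennan, Espinoza, Halvorsen, Okafor.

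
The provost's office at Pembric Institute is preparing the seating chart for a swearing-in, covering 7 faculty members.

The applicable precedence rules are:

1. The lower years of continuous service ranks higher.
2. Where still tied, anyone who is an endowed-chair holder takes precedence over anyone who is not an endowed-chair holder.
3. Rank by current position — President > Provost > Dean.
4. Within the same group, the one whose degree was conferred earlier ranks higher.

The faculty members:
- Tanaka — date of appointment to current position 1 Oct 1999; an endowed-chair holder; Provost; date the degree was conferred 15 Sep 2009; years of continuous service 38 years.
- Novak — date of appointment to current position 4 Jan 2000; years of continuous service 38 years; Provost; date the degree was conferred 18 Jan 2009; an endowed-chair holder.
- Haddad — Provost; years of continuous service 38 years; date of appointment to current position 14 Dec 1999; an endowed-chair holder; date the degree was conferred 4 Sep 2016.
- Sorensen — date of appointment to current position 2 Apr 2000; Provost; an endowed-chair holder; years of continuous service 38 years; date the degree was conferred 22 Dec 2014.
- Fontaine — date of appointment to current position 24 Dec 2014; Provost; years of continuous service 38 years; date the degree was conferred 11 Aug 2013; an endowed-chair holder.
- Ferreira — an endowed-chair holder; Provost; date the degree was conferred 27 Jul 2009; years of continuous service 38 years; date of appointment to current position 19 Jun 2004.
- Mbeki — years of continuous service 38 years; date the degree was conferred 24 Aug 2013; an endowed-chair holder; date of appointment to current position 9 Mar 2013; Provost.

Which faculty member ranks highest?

By years of continuous service (lower first): Novak, Ferreira, Tanaka, Fontaine, Mbeki, Sorensen and Haddad (each 38 years).
Novak, Ferreira, Tanaka, Fontaine, Mbeki, Sorensen and Haddad are each an endowed-chair holder, so the next rule applies.
Novak, Ferreira, Tanaka, Fontaine, Mbeki, Sorensen and Haddad are each Provost, so the next rule applies.
Among Novak, Ferreira, Tanaka, Fontaine, Mbeki, Sorensen and Haddad, by date the degree was conferred (earlier first): Novak (18 Jan 2009) before Ferreira (27 Jul 2009) before Tanaka (15 Sep 2009) before Fontaine (11 Aug 2013) before Mbeki (24 Aug 2013) before Sorensen (22 Dec 2014) before Haddad (4 Sep 2016).
Order: Novak, Ferreira, Tanaka, Fontaine, Mbeki, Sorensen, Haddad.

Novak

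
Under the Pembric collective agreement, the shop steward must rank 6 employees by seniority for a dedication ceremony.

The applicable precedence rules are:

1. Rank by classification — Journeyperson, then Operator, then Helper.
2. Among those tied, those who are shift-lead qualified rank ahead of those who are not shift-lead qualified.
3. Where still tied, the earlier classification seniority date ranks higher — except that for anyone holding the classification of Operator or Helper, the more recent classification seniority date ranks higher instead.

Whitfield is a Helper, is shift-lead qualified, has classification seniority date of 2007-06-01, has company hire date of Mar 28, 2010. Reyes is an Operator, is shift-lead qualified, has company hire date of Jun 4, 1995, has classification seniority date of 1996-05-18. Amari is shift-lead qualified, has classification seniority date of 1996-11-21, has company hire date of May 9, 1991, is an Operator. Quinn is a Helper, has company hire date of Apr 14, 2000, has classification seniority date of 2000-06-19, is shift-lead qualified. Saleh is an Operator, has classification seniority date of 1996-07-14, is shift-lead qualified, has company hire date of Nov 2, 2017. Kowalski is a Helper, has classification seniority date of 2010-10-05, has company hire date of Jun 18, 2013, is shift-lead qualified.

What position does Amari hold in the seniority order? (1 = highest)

By classification: Amari, Saleh and Reyes (Operator); then Kowalski, Whitfield and Quinn (Helper).
Amari, Saleh and Reyes are each shift-lead qualified, so the next rule applies.
Among Amari, Saleh and Reyes, by classification seniority date (later first) (reversed rule for this group): Amari (1996-11-21) before Saleh (1996-07-14) before Reyes (1996-05-18).
Kowalski, Whitfield and Quinn are each shift-lead qualified, so the next rule applies.
Among Kowalski, Whitfield and Quinn, by classification seniority date (later first) (reversed rule for this group): Kowalski (2010-10-05) before Whitfield (2007-06-01) before Quinn (2000-06-19).
Order: Amari, Saleh, Reyes, Kowalski, Whitfield, Quinn. So position 1.

1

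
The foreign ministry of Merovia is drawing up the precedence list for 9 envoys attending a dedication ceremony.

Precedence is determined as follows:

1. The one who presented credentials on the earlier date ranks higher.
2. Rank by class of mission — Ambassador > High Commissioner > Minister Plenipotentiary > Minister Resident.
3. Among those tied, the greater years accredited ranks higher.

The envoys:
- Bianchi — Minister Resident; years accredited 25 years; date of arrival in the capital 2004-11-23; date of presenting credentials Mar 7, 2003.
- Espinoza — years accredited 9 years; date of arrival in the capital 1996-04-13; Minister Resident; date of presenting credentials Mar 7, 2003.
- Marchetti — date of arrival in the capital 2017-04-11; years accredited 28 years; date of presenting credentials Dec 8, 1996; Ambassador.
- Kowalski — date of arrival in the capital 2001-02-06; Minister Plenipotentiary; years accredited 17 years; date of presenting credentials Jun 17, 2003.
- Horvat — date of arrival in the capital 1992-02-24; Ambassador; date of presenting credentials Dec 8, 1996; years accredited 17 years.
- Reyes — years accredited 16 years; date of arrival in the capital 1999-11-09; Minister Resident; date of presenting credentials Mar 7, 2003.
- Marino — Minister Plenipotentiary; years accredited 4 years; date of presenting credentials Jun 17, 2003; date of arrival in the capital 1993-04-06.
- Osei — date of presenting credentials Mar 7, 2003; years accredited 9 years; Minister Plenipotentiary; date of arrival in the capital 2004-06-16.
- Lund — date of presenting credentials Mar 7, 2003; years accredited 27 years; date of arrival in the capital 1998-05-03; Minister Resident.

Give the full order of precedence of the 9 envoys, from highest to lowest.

By date of presenting credentials (earlier first): Marchetti and Horvat (both Dec 8, 1996); then Osei, Lund, Bianchi, Reyes and Espinoza (each Mar 7, 2003); then Kowalski and Marino (both Jun 17, 2003).
Marchetti and Horvat are each Ambassador, so the next rule applies.
Among Marchetti and Horvat, by years accredited (higher first): Marchetti (28 years) before Horvat (17 years).
Among Osei, Lund, Bianchi, Reyes and Espinoza, by class of mission: Osei (Minister Plenipotentiary) before Lund, Bianchi, Reyes and Espinoza (Minister Resident).
Among Lund, Bianchi, Reyes and Espinoza, by years accredited (higher first): Lund (27 years) before Bianchi (25 years) before Reyes (16 years) before Espinoza (9 years).
Kowalski and Marino are each Minister Plenipotentiary, so the next rule applies.
Among Kowalski and Marino, by years accredited (higher first): Kowalski (17 years) before Marino (4 years).
Full order: Marchetti, Horvat, Osei, Lund, Bianchi, Reyes, Espinoza, Kowalski, Marino.

Marchetti, Horvat, Osei, Lund, Bianchi, Reyes, Espinoza, Kowalski, Marino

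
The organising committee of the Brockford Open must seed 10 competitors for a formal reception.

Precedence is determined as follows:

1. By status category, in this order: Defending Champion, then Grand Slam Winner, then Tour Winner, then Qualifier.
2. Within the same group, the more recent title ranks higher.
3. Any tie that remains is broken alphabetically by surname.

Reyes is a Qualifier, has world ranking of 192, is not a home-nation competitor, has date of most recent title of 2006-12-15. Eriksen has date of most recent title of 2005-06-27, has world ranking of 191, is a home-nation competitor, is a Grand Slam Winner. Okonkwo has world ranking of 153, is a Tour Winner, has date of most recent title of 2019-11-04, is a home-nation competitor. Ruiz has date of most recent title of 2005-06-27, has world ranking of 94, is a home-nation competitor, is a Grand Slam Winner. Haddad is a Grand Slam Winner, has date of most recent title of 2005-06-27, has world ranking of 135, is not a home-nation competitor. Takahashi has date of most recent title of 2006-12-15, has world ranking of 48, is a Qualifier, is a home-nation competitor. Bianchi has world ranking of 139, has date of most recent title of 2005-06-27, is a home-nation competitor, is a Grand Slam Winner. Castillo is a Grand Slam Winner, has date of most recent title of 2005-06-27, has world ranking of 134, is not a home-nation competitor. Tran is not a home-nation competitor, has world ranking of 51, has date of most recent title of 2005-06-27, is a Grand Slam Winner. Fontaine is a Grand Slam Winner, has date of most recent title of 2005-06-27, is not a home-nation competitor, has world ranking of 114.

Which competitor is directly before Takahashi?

By status category: Bianchi, Castillo, Eriksen, Fontaine, Haddad, Ruiz and Tran (Grand Slam Winner); then Okonkwo (Tour Winner); then Reyes and Takahashi (Qualifier).
Bianchi, Castillo, Eriksen, Fontaine, Haddad, Ruiz and Tran all have date of most recent title 2005-06-27, so the next rule applies.
Among Bianchi, Castillo, Eriksen, Fontaine, Haddad, Ruiz and Tran, alphabetically by surname: Bianchi before Castillo before Eriksen before Fontaine before Haddad before Ruiz before Tran.
Reyes and Takahashi both have date of most recent title 2006-12-15, so the next rule applies.
Among Reyes and Takahashi, alphabetically by surname: Reyes before Takahashi.
Order: Bianchi, Castillo, Eriksen, Fontaine, Haddad, Ruiz, Tran, Okonkwo, Reyes, Takahashi.

Reyes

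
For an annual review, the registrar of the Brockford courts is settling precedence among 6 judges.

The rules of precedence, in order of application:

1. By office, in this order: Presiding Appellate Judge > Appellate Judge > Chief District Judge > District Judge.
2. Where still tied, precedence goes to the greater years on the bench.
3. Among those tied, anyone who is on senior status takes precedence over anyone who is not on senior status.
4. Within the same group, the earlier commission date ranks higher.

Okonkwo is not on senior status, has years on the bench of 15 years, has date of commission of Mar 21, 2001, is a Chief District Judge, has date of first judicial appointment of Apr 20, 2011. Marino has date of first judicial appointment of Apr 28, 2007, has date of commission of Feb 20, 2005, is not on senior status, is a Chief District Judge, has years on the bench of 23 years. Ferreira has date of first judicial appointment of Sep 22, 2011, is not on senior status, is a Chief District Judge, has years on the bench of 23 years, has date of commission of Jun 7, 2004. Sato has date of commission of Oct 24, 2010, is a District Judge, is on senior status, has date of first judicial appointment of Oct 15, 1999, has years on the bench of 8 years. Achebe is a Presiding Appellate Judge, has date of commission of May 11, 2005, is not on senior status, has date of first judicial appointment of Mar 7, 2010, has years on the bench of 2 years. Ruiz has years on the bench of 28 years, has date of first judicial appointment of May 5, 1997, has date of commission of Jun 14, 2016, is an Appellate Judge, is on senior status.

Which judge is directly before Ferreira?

By office: Achebe (Presiding Appellate Judge); then Ruiz (Appellate Judge); then Ferreira, Marino and Okonkwo (Chief District Judge); then Sato (District Judge).
Among Ferreira, Marino and Okonkwo, by years on the bench (higher first): Ferreira and Marino (23 years) before Okonkwo (15 years).
Ferreira and Marino are each not on senior status, so the next rule applies.
Among Ferreira and Marino, by date of commission (earlier first): Ferreira (Jun 7, 2004) before Marino (Feb 20, 2005).
Order: Achebe, Ruiz, Ferreira, Marino, Okonkwo, Sato.

Ruiz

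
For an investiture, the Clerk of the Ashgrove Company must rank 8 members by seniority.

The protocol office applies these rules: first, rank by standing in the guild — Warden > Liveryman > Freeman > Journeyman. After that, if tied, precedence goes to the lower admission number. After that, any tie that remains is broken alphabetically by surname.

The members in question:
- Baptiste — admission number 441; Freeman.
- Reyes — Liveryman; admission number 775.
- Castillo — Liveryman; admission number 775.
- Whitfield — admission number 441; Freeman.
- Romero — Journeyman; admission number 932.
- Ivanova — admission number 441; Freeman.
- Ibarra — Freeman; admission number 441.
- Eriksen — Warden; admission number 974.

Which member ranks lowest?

By standing in the guild: Eriksen (Warden); then Castillo and Reyes (Liveryman); then Baptiste, Ibarra, Ivanova and Whitfield (Freeman); then Romero (Journeyman).
Castillo and Reyes both have admission number 775, so the next rule applies.
Among Castillo and Reyes, alphabetically by surname: Castillo before Reyes.
Baptiste, Ibarra, Ivanova and Whitfield all have admission number 441, so the next rule applies.
Among Baptiste, Ibarra, Ivanova and Whitfield, alphabetically by surname: Baptiste before Ibarra before Ivanova before Whitfield.
Order: Eriksen, Castillo, Reyes, Baptiste, Ibarra, Ivanova, Whitfield, Romero.

Romero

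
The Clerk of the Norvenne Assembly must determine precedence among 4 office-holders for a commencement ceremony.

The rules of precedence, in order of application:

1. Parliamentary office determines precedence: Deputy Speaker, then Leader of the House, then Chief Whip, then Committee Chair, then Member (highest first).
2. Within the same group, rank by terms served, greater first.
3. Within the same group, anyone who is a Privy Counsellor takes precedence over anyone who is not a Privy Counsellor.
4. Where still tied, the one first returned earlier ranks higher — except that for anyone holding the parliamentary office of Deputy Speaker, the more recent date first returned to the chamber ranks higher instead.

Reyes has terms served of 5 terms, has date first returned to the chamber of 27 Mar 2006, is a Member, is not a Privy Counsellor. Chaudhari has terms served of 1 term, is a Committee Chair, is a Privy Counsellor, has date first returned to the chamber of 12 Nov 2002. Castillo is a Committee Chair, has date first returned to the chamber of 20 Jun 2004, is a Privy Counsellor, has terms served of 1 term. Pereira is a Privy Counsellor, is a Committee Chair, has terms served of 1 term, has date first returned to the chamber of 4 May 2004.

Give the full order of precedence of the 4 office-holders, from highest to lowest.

By parliamentary office: Chaudhari, Pereira and Castillo (Committee Chair); then Reyes (Member).
Chaudhari, Pereira and Castillo all have terms served 1 term, so the next rule applies.
Chaudhari, Pereira and Castillo are each a Privy Counsellor, so the next rule applies.
Among Chaudhari, Pereira and Castillo, by date first returned to the chamber (earlier first): Chaudhari (12 Nov 2002) before Pereira (4 May 2004) before Castillo (20 Jun 2004).
Full order: Chaudhari, Pereira, Castillo, Reyes.

Chaudhari, Pereira, Castillo, Reyes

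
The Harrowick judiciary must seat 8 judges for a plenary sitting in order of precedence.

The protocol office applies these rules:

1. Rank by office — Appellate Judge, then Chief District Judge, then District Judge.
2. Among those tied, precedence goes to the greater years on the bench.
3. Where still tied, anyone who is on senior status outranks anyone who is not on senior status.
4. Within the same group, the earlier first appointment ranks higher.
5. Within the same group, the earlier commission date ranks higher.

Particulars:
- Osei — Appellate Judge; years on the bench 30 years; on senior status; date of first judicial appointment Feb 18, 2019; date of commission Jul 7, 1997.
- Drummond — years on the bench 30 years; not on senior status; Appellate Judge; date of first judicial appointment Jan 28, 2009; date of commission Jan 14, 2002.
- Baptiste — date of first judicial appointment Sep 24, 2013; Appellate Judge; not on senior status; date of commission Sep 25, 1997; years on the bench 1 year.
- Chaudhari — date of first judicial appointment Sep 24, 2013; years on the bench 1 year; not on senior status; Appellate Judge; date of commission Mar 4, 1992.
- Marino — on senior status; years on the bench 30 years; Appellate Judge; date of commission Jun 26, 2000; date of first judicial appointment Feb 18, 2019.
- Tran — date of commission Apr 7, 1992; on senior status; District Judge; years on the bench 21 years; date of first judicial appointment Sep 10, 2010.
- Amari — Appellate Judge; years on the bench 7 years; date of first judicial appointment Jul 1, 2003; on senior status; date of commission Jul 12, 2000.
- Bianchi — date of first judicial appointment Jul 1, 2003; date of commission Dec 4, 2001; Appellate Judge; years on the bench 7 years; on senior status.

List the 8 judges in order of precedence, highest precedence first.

By office: Osei, Marino, Drummond, Amari, Bianchi, Chaudhari and Baptiste (Appellate Judge); then Tran (District Judge).
Among Osei, Marino, Drummond, Amari, Bianchi, Chaudhari and Baptiste, by years on the bench (higher first): Osei, Marino and Drummond (30 years) before Amari and Bianchi (7 years) before Chaudhari and Baptiste (1 year).
Among Osei, Marino and Drummond, on senior status before not on senior status: Osei and Marino (on senior status) before Drummond (not on senior status).
Osei and Marino both have date of first judicial appointment Feb 18, 2019, so the next rule applies.
Among Osei and Marino, by date of commission (earlier first): Osei (Jul 7, 1997) before Marino (Jun 26, 2000).
Amari and Bianchi are each on senior status, so the next rule applies.
Amari and Bianchi both have date of first judicial appointment Jul 1, 2003, so the next rule applies.
Among Amari and Bianchi, by date of commission (earlier first): Amari (Jul 12, 2000) before Bianchi (Dec 4, 2001).
Chaudhari and Baptiste are each not on senior status, so the next rule applies.
Chaudhari and Baptiste both have date of first judicial appointment Sep 24, 2013, so the next rule applies.
Among Chaudhari and Baptiste, by date of commission (earlier first): Chaudhari (Mar 4, 1992) before Baptiste (Sep 25, 1997).
Full order: Osei, Marino, Drummond, Amari, Bianchi, Chaudhari, Baptiste, Tran.

Osei, Marino, Drummond, Amari, Bianchi, Chaudhari, Baptiste, Tran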